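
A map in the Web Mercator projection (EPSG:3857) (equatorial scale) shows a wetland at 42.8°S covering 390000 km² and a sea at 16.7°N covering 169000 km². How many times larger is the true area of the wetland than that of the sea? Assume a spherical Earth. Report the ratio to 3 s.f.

Since Mercator area scale is 1/cos²φ, the true area equals the apparent area multiplied by cos²φ.
True area of wetland: 390000 × cos²(42.8°) = 390000 × 0.5384 = 210000 km².
True area of sea: 169000 × cos²(16.7°) = 169000 × 0.9174 = 155000 km².
Ratio = 210000 / 155000 ≈ 1.35.

1.35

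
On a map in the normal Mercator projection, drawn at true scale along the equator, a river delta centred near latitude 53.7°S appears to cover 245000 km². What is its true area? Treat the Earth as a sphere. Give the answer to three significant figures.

85900 km²

Mercator is conformal, so the point scale is isotropic: h = k = sec φ = 1/cos φ.
Areal scale = k² = sec²φ = 1/cos²(53.7°) = 1/0.5920² = 2.853.
True area = apparent / (areal scale) = 245000 / 2.853 ≈ 85900 km².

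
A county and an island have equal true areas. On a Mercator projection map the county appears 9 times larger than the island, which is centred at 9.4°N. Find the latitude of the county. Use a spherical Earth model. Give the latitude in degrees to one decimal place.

70.8°

Mercator areal scale is sec²φ, so apparent-area ratio = sec²φ₁ / sec²φ₂ = cos²φ₂ / cos²φ₁.
cos²φ₂ / cos²φ₁ = 9  ⇒  cos φ₁ = cos 9.4° / √9 = 0.9866/3.000 = 0.3289.
φ₁ = arccos(0.3289) ≈ 70.8°.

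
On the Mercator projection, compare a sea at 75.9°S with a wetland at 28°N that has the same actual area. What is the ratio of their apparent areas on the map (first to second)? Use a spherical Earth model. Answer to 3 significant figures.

13.1

Mercator areal scale is sec²φ.
At 75.9°: sec²(75.9°) = 1/0.2436² = 16.85.
At 28°: sec²(28°) = 1/0.8829² = 1.283.
Ratio = 16.85/1.283 = cos²(28°)/cos²(75.9°) ≈ 13.1.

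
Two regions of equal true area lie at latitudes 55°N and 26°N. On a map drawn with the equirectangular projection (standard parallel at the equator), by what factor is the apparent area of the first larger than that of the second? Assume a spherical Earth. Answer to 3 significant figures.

1.57

In the plate carrée (x = Rλ, y = Rφ), meridians are true-scale (h = 1) and parallels are stretched by k = sec φ.
Areal scale at 55°: h·k = 1.000 × 1.743 = 1.743.
Areal scale at 26°: h·k = 1.000 × 1.113 = 1.113.
Ratio = 1.743/1.113 ≈ 1.57.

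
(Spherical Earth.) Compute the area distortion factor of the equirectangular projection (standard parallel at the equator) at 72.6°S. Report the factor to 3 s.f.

3.34

For the equirectangular projection with φ₀ = 0 (plate carrée), h = 1 along meridians and k = sec φ along parallels.
Areal scale = h·k = 1 × sec φ; at 72.6°, h = 1.000, k = 3.344, so h·k = 3.344.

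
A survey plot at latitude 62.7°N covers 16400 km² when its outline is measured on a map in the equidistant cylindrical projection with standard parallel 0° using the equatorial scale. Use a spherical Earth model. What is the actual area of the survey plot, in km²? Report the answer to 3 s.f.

Plate carrée maps x = Rλ, y = Rφ. The meridian scale is h = 1 and the parallel scale is k = 1/cos φ = sec φ.
Areal scale = h·k = 1 × sec φ; at 62.7°, h = 1.000, k = 2.180, so h·k = 2.180.
True area = apparent / (areal scale) = 16400 / 2.180 ≈ 7520 km².

7520 km²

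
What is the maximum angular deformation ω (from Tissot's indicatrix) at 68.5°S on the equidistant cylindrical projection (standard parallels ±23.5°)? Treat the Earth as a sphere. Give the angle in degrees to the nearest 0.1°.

With standard parallel φ₀ = 23.5°, the equirectangular projection gives x = Rλ cos φ₀, y = Rφ, so h = 1 and k = cos 23.5° / cos φ.
At 68.5°: h = 1.000, k = 2.502; principal scales a = 2.502, b = 1.000.
sin(ω/2) = (a − b)/(a + b) = 1.502/3.502 = 0.4289, so ω = 2 arcsin(0.4289) ≈ 50.8°.

50.8°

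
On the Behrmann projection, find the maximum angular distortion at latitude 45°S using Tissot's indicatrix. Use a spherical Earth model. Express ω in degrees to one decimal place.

Behrmann is a cylindrical equal-area projection with standard parallels at ±30°. A cylindrical equal-area projection with standard parallel φ₀ has meridian scale h = cos φ / cos φ₀ and parallel scale k = cos φ₀ / cos φ (so areas are preserved, h·k = 1).
At 45°: h = 0.8165, k = 1.225; principal scales a = 1.225, b = 0.8165.
sin(ω/2) = (a − b)/(a + b) = 0.4082/2.041 = 0.2000, so ω = 2 arcsin(0.2000) ≈ 23.1°.

23.1°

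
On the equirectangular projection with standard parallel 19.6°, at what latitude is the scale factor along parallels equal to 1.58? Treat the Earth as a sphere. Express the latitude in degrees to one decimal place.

53.4°

The equidistant cylindrical projection with φ₀ = 19.6° has h = 1 (meridians true) and k = cos φ₀ / cos φ along parallels.
k = cos φ₀ / cos φ = 1.58  ⇒  cos φ = cos 19.6° / 1.58 = 0.5962.
φ = arccos(0.5962) ≈ 53.4°.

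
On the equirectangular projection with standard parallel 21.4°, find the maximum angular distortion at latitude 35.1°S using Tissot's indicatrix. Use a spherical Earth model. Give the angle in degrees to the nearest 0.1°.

With standard parallel φ₀ = 21.4°, the equirectangular projection gives x = Rλ cos φ₀, y = Rφ, so h = 1 and k = cos 21.4° / cos φ.
At 35.1°: h = 1.000, k = 1.138; principal scales a = 1.138, b = 1.000.
sin(ω/2) = (a − b)/(a + b) = 0.1380/2.138 = 0.06455, so ω = 2 arcsin(0.06455) ≈ 7.4°.

7.4°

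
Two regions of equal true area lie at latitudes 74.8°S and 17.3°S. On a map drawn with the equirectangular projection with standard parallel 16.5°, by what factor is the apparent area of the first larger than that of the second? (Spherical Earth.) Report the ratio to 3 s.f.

With standard parallel φ₀ = 16.5°, the equirectangular projection gives x = Rλ cos φ₀, y = Rφ, so h = 1 and k = cos 16.5° / cos φ.
Areal scale at 74.8°: h·k = 1.000 × 3.657 = 3.657.
Areal scale at 17.3°: h·k = 1.000 × 1.004 = 1.004.
Ratio = 3.657/1.004 ≈ 3.64.

3.64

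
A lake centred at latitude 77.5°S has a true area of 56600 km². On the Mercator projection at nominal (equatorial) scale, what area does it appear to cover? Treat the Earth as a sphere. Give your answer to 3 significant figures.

Mercator is conformal, so the point scale is isotropic: h = k = sec φ = 1/cos φ.
Areal scale = k² = sec²φ = 1/cos²(77.5°) = 1/0.2164² = 21.35.
Apparent area = 56600 × 21.35 ≈ 1210000 km².

1210000 km²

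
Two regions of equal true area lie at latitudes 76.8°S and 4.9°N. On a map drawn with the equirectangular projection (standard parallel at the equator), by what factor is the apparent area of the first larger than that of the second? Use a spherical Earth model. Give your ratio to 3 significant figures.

4.36

For the equirectangular projection with φ₀ = 0 (plate carrée), h = 1 along meridians and k = sec φ along parallels.
Areal scale at 76.8°: h·k = 1.000 × 4.379 = 4.379.
Areal scale at 4.9°: h·k = 1.000 × 1.004 = 1.004.
Ratio = 4.379/1.004 ≈ 4.36.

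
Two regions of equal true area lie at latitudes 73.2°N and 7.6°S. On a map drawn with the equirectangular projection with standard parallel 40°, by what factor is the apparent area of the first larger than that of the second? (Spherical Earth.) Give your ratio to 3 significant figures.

3.43

With standard parallel φ₀ = 40°, the equirectangular projection gives x = Rλ cos φ₀, y = Rφ, so h = 1 and k = cos 40° / cos φ.
Areal scale at 73.2°: h·k = 1.000 × 2.650 = 2.650.
Areal scale at 7.6°: h·k = 1.000 × 0.7728 = 0.7728.
Ratio = 2.650/0.7728 ≈ 3.43.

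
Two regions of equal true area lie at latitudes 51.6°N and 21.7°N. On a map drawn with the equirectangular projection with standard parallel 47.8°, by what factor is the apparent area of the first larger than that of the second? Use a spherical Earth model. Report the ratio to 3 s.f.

In the equirectangular projection with standard parallel φ₀ = 47.8° (x = Rλ cos φ₀, y = Rφ), meridians are true-scale (h = 1) and the parallel scale is k = cos φ₀ / cos φ.
Areal scale at 51.6°: h·k = 1.000 × 1.081 = 1.081.
Areal scale at 21.7°: h·k = 1.000 × 0.7230 = 0.7230.
Ratio = 1.081/0.7230 ≈ 1.50.

1.50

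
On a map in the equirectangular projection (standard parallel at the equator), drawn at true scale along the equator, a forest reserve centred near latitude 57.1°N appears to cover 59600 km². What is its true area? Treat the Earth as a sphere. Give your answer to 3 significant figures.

32400 km²

For the equirectangular projection with φ₀ = 0 (plate carrée), h = 1 along meridians and k = sec φ along parallels.
Areal scale = h·k = 1 × sec φ; at 57.1°, h = 1.000, k = 1.841, so h·k = 1.841.
True area = apparent / (areal scale) = 59600 / 1.841 ≈ 32400 km².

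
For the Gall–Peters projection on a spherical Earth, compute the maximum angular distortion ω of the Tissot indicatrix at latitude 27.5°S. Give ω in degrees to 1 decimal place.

The Gall–Peters projection is cylindrical equal-area with φ₀ = 45°. For cylindrical equal-area with standard parallel φ₀, h = cos φ / cos φ₀ and k = cos φ₀ / cos φ, so h·k = 1.
At 27.5°: h = 1.254, k = 0.7972; principal scales a = 1.254, b = 0.7972.
sin(ω/2) = (a − b)/(a + b) = 0.4572/2.052 = 0.2229, so ω = 2 arcsin(0.2229) ≈ 25.8°.

25.8°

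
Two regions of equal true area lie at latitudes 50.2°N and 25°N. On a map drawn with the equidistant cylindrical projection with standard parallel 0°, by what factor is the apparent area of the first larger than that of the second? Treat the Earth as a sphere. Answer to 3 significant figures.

For the equirectangular projection with φ₀ = 0 (plate carrée), h = 1 along meridians and k = sec φ along parallels.
Areal scale at 50.2°: h·k = 1.000 × 1.562 = 1.562.
Areal scale at 25°: h·k = 1.000 × 1.103 = 1.103.
Ratio = 1.562/1.103 ≈ 1.42.

1.42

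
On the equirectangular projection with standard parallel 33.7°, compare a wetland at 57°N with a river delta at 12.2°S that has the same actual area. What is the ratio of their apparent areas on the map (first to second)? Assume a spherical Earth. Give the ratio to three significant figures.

With standard parallel φ₀ = 33.7°, the equirectangular projection gives x = Rλ cos φ₀, y = Rφ, so h = 1 and k = cos 33.7° / cos φ.
Areal scale at 57°: h·k = 1.000 × 1.528 = 1.528.
Areal scale at 12.2°: h·k = 1.000 × 0.8512 = 0.8512.
Ratio = 1.528/0.8512 ≈ 1.79.

1.79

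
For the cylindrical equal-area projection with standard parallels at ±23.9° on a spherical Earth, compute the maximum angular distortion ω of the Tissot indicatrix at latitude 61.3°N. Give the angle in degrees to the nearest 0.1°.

For cylindrical equal-area with standard parallel φ₀, h = cos φ / cos φ₀ and k = cos φ₀ / cos φ, so h·k = 1.
At 61.3°: h = 0.5253, k = 1.904; principal scales a = 1.904, b = 0.5253.
sin(ω/2) = (a − b)/(a + b) = 1.379/2.429 = 0.5675, so ω = 2 arcsin(0.5675) ≈ 69.2°.

69.2°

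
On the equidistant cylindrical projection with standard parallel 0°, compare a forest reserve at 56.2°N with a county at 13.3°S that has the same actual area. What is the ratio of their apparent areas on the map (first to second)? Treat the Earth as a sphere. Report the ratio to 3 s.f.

1.75

In the plate carrée (x = Rλ, y = Rφ), meridians are true-scale (h = 1) and parallels are stretched by k = sec φ.
Areal scale at 56.2°: h·k = 1.000 × 1.798 = 1.798.
Areal scale at 13.3°: h·k = 1.000 × 1.028 = 1.028.
Ratio = 1.798/1.028 ≈ 1.75.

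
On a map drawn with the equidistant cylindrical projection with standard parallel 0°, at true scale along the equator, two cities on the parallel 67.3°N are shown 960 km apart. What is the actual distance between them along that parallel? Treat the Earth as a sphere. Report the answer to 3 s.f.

For the equirectangular projection with φ₀ = 0 (plate carrée), h = 1 along meridians and k = sec φ along parallels.
Along the parallel at 67.3°, map distances are exaggerated by k = sec 67.3° = 2.591.
True distance = 960 / 2.591 = 960 × cos 67.3° ≈ 370 km.

370 km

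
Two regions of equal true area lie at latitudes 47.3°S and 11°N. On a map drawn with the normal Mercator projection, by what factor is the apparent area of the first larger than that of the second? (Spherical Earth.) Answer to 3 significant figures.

2.10

Mercator areal scale is sec²φ.
At 47.3°: sec²(47.3°) = 1/0.6782² = 2.174.
At 11°: sec²(11°) = 1/0.9816² = 1.038.
Ratio = 2.174/1.038 = cos²(11°)/cos²(47.3°) ≈ 2.10.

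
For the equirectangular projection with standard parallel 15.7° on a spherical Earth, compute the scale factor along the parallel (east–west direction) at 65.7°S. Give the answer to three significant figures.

The equidistant cylindrical projection with φ₀ = 15.7° has h = 1 (meridians true) and k = cos φ₀ / cos φ along parallels.
k = cos 15.7° / cos 65.7° = 0.9627/0.4115 = 2.339.

2.34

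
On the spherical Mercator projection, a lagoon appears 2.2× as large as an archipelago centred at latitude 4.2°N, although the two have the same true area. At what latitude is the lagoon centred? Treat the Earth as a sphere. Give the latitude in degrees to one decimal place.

47.7°

On Mercator, (apparent₁)/(apparent₂) = sec²φ₁ / sec²φ₂ when true areas are equal.
cos²φ₂ / cos²φ₁ = 2.2  ⇒  cos φ₁ = cos 4.2° / √2.2 = 0.9973/1.483 = 0.6724.
φ₁ = arccos(0.6724) ≈ 47.7°.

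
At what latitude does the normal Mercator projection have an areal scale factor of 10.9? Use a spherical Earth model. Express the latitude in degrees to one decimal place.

72.4°

Mercator areal scale is sec²φ.
sec²φ = 10.9  ⇒  cos²φ = 0.09174  ⇒  cos φ = 0.3029.
φ = arccos(0.3029) ≈ 72.4°.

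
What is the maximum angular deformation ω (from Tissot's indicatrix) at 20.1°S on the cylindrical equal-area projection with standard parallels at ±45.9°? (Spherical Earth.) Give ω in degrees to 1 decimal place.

33.8°

A cylindrical equal-area projection with standard parallel φ₀ has meridian scale h = cos φ / cos φ₀ and parallel scale k = cos φ₀ / cos φ (so areas are preserved, h·k = 1).
At 20.1°: h = 1.349, k = 0.7410; principal scales a = 1.349, b = 0.7410.
sin(ω/2) = (a − b)/(a + b) = 0.6084/2.090 = 0.2910, so ω = 2 arcsin(0.2910) ≈ 33.8°.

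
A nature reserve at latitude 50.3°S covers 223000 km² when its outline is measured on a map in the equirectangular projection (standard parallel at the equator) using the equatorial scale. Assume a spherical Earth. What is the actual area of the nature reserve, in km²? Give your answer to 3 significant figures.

In the plate carrée (x = Rλ, y = Rφ), meridians are true-scale (h = 1) and parallels are stretched by k = sec φ.
Areal scale = h·k = 1 × sec φ; at 50.3°, h = 1.000, k = 1.566, so h·k = 1.566.
True area = apparent / (areal scale) = 223000 / 1.566 ≈ 142000 km².

142000 km²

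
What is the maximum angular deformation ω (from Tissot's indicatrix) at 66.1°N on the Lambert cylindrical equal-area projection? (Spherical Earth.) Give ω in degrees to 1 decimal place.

91.8°

The Lambert cylindrical equal-area projection is the cylindrical equal-area projection with its standard parallel at the equator (φ₀ = 0). Cylindrical equal-area (φ₀ = 0°): h = cos φ / cos 0° along meridians, k = cos 0° / cos φ along parallels; h·k = 1.
At 66.1°: h = 0.4051, k = 2.468; principal scales a = 2.468, b = 0.4051.
sin(ω/2) = (a − b)/(a + b) = 2.063/2.873 = 0.7180, so ω = 2 arcsin(0.7180) ≈ 91.8°.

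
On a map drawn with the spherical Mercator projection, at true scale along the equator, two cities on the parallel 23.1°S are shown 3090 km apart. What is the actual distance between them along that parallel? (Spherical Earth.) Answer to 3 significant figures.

2840 km

Mercator is conformal, so the point scale is isotropic: h = k = sec φ = 1/cos φ.
Along the parallel at 23.1°, map distances are exaggerated by k = sec 23.1° = 1.087.
True distance = 3090 / 1.087 = 3090 × cos 23.1° ≈ 2840 km.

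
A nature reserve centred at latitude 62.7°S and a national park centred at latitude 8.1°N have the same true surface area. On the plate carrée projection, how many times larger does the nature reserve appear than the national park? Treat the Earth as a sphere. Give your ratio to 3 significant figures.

2.16

In the plate carrée (x = Rλ, y = Rφ), meridians are true-scale (h = 1) and parallels are stretched by k = sec φ.
Areal scale at 62.7°: h·k = 1.000 × 2.180 = 2.180.
Areal scale at 8.1°: h·k = 1.000 × 1.010 = 1.010.
Ratio = 2.180/1.010 ≈ 2.16.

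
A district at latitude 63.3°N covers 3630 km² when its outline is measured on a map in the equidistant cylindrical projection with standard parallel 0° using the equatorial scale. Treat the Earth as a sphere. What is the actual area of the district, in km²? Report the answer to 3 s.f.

1630 km²

Plate carrée maps x = Rλ, y = Rφ. The meridian scale is h = 1 and the parallel scale is k = 1/cos φ = sec φ.
Areal scale = h·k = 1 × sec φ; at 63.3°, h = 1.000, k = 2.226, so h·k = 2.226.
True area = apparent / (areal scale) = 3630 / 2.226 ≈ 1630 km².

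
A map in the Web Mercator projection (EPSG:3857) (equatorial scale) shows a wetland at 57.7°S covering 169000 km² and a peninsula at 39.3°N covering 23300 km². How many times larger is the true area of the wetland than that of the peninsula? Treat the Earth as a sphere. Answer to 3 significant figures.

Since Mercator area scale is 1/cos²φ, the true area equals the apparent area multiplied by cos²φ.
True area of wetland: 169000 × cos²(57.7°) = 169000 × 0.2855 = 48250 km².
True area of peninsula: 23300 × cos²(39.3°) = 23300 × 0.5988 = 13950 km².
Ratio = 48250 / 13950 ≈ 3.46.

3.46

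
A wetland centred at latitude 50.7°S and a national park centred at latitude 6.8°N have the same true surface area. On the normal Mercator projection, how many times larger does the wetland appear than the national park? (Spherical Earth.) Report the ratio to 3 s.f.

On Mercator, area is exaggerated by sec²φ = 1/cos²φ.
At 50.7°: sec²(50.7°) = 1/0.6334² = 2.493.
At 6.8°: sec²(6.8°) = 1/0.9930² = 1.014.
Ratio = 2.493/1.014 = cos²(6.8°)/cos²(50.7°) ≈ 2.46.

2.46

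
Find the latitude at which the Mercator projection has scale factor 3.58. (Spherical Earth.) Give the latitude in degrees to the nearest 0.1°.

73.8°

Mercator scale is k = sec φ = 1/cos φ.
1/cos φ = 3.58  ⇒  cos φ = 0.2793  ⇒  φ = arccos(0.2793) ≈ 73.8°.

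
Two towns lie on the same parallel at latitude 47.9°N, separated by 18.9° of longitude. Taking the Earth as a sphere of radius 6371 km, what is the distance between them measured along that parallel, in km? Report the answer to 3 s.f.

Arc length along a parallel = R cos φ · Δλ (with Δλ in radians).
= 6371 × cos 47.9° × (18.9° × π/180) = 6371 × 0.6704 × 0.3299 ≈ 1410 km.

1410 km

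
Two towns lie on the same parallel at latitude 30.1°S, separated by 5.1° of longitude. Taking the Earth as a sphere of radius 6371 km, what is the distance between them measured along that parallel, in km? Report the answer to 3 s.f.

491 km

Arc length along a parallel = R cos φ · Δλ (with Δλ in radians).
= 6371 × cos 30.1° × (5.1° × π/180) = 6371 × 0.8652 × 0.08901 ≈ 491 km.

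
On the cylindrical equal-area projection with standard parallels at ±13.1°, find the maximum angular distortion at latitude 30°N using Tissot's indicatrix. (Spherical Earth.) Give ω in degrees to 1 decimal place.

Cylindrical equal-area (φ₀ = 13.1°): h = cos φ / cos 13.1° along meridians, k = cos 13.1° / cos φ along parallels; h·k = 1.
At 30°: h = 0.8892, k = 1.125; principal scales a = 1.125, b = 0.8892.
sin(ω/2) = (a − b)/(a + b) = 0.2355/2.014 = 0.1169, so ω = 2 arcsin(0.1169) ≈ 13.4°.

13.4°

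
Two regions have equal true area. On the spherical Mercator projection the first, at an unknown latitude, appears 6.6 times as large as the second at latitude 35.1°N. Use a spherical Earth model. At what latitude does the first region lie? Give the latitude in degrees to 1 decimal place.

Mercator areal scale is sec²φ, so apparent-area ratio = sec²φ₁ / sec²φ₂ = cos²φ₂ / cos²φ₁.
cos²φ₂ / cos²φ₁ = 6.6  ⇒  cos φ₁ = cos 35.1° / √6.6 = 0.8181/2.569 = 0.3185.
φ₁ = arccos(0.3185) ≈ 71.4°.

71.4°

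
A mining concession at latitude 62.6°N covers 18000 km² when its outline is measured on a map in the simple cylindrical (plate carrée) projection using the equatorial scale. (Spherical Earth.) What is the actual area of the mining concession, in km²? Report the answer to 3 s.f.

Plate carrée maps x = Rλ, y = Rφ. The meridian scale is h = 1 and the parallel scale is k = 1/cos φ = sec φ.
Areal scale = h·k = 1 × sec φ; at 62.6°, h = 1.000, k = 2.173, so h·k = 2.173.
True area = apparent / (areal scale) = 18000 / 2.173 ≈ 8280 km².

8280 km²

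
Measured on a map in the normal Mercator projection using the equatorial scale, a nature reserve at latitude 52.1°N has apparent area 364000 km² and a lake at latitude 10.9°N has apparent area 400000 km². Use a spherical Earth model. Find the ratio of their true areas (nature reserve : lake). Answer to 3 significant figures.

0.356

Since Mercator area scale is 1/cos²φ, the true area equals the apparent area multiplied by cos²φ.
True area of nature reserve: 364000 × cos²(52.1°) = 364000 × 0.3773 = 137400 km².
True area of lake: 400000 × cos²(10.9°) = 400000 × 0.9642 = 385700 km².
Ratio = 137400 / 385700 ≈ 0.356.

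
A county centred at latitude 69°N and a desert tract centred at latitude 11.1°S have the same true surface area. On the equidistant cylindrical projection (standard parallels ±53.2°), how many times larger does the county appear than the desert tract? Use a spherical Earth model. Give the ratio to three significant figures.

2.74

The equidistant cylindrical projection with φ₀ = 53.2° has h = 1 (meridians true) and k = cos φ₀ / cos φ along parallels.
Areal scale at 69°: h·k = 1.000 × 1.672 = 1.672.
Areal scale at 11.1°: h·k = 1.000 × 0.6104 = 0.6104.
Ratio = 1.672/0.6104 ≈ 2.74.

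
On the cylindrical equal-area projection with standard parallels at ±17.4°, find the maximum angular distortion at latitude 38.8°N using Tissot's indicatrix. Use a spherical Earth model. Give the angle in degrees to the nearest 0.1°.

23.0°

For cylindrical equal-area with standard parallel φ₀, h = cos φ / cos φ₀ and k = cos φ₀ / cos φ, so h·k = 1.
At 38.8°: h = 0.8167, k = 1.224; principal scales a = 1.224, b = 0.8167.
sin(ω/2) = (a − b)/(a + b) = 0.4077/2.041 = 0.1997, so ω = 2 arcsin(0.1997) ≈ 23.0°.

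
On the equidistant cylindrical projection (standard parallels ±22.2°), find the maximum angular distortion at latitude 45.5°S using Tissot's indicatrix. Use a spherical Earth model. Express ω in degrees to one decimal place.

In the equirectangular projection with standard parallel φ₀ = 22.2° (x = Rλ cos φ₀, y = Rφ), meridians are true-scale (h = 1) and the parallel scale is k = cos φ₀ / cos φ.
At 45.5°: h = 1.000, k = 1.321; principal scales a = 1.321, b = 1.000.
sin(ω/2) = (a − b)/(a + b) = 0.3210/2.321 = 0.1383, so ω = 2 arcsin(0.1383) ≈ 15.9°.

15.9°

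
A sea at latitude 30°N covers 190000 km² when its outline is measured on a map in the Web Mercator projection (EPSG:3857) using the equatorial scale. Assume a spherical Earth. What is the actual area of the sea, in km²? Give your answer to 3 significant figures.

For Mercator, h = k = sec φ (a conformal cylindrical projection has a single point scale, 1/cos φ).
Areal scale = k² = sec²φ = 1/cos²(30°) = 1/0.8660² = 1.333.
True area = apparent / (areal scale) = 190000 / 1.333 ≈ 142000 km².

142000 km²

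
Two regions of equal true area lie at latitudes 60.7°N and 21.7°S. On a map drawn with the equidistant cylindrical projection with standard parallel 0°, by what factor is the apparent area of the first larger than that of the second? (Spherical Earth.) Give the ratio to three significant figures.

1.90

For the equirectangular projection with φ₀ = 0 (plate carrée), h = 1 along meridians and k = sec φ along parallels.
Areal scale at 60.7°: h·k = 1.000 × 2.043 = 2.043.
Areal scale at 21.7°: h·k = 1.000 × 1.076 = 1.076.
Ratio = 2.043/1.076 ≈ 1.90.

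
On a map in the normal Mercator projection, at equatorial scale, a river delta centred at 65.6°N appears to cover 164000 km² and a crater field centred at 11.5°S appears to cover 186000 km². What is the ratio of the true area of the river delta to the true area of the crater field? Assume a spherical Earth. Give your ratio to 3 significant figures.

0.157

Mercator's areal exaggeration is sec²φ; hence true area = (apparent area) · cos²φ.
True area of river delta: 164000 × cos²(65.6°) = 164000 × 0.1707 = 27990 km².
True area of crater field: 186000 × cos²(11.5°) = 186000 × 0.9603 = 178600 km².
Ratio = 27990 / 178600 ≈ 0.157.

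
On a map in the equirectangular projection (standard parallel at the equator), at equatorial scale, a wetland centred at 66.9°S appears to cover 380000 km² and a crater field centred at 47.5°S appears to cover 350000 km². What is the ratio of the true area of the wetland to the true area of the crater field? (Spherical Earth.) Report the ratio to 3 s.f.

Plate carrée has h = 1 and k = sec φ, giving areal scale sec φ; true area = (apparent area) · cos φ.
True area of wetland: 380000 × cos(66.9°) = 380000 × 0.3923 = 149100 km².
True area of crater field: 350000 × cos(47.5°) = 350000 × 0.6756 = 236500 km².
Ratio = 149100 / 236500 ≈ 0.631.

0.631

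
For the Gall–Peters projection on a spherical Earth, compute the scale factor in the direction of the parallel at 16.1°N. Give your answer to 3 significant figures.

0.736

Gall–Peters is a cylindrical equal-area projection with standard parallels at ±45°. For cylindrical equal-area with standard parallel φ₀, h = cos φ / cos φ₀ and k = cos φ₀ / cos φ, so h·k = 1.
k = cos 45° / cos 16.1° = 0.7071/0.9608 = 0.7360.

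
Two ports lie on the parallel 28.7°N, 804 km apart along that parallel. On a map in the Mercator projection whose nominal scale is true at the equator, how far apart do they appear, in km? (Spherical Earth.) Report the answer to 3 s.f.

Mercator is conformal, so the point scale is isotropic: h = k = sec φ = 1/cos φ.
Along the parallel, k = sec 28.7° = 1/0.8771 = 1.140.
Map distance = 804 × 1.140 ≈ 917 km.

917 km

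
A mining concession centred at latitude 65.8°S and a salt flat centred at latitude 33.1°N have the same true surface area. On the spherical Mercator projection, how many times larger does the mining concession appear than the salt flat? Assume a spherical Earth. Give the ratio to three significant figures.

Mercator areal scale is sec²φ.
At 65.8°: sec²(65.8°) = 1/0.4099² = 5.951.
At 33.1°: sec²(33.1°) = 1/0.8377² = 1.425.
Ratio = 5.951/1.425 = cos²(33.1°)/cos²(65.8°) ≈ 4.18.

4.18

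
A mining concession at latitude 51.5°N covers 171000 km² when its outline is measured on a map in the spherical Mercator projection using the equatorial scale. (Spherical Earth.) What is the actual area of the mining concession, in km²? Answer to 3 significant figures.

66300 km²

For Mercator, h = k = sec φ (a conformal cylindrical projection has a single point scale, 1/cos φ).
Areal scale = k² = sec²φ = 1/cos²(51.5°) = 1/0.6225² = 2.580.
True area = apparent / (areal scale) = 171000 / 2.580 ≈ 66300 km².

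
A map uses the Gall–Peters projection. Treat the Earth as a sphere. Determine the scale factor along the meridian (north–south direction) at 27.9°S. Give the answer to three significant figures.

1.25

The Gall–Peters projection is cylindrical equal-area with φ₀ = 45°. For cylindrical equal-area with standard parallel φ₀, h = cos φ / cos φ₀ and k = cos φ₀ / cos φ, so h·k = 1.
h = cos 27.9° / cos 45° = 0.8838/0.7071 = 1.250.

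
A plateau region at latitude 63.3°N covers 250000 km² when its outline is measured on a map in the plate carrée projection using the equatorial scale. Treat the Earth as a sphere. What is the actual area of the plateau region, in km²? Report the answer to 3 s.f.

112000 km²

Plate carrée maps x = Rλ, y = Rφ. The meridian scale is h = 1 and the parallel scale is k = 1/cos φ = sec φ.
Areal scale = h·k = 1 × sec φ; at 63.3°, h = 1.000, k = 2.226, so h·k = 2.226.
True area = apparent / (areal scale) = 250000 / 2.226 ≈ 112000 km².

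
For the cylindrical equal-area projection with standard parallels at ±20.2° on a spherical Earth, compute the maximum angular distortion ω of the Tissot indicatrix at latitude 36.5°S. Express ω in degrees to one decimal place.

17.7°

For cylindrical equal-area with standard parallel φ₀, h = cos φ / cos φ₀ and k = cos φ₀ / cos φ, so h·k = 1.
At 36.5°: h = 0.8565, k = 1.167; principal scales a = 1.167, b = 0.8565.
sin(ω/2) = (a − b)/(a + b) = 0.3109/2.024 = 0.1536, so ω = 2 arcsin(0.1536) ≈ 17.7°.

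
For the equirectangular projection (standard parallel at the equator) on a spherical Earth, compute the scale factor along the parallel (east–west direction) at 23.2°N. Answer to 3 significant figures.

1.09

In the plate carrée (x = Rλ, y = Rφ), meridians are true-scale (h = 1) and parallels are stretched by k = sec φ.
k = 1/cos 23.2° = 1/0.9191 = 1.088.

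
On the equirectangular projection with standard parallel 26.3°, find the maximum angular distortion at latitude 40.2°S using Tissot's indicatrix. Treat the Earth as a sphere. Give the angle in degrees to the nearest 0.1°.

9.2°

With standard parallel φ₀ = 26.3°, the equirectangular projection gives x = Rλ cos φ₀, y = Rφ, so h = 1 and k = cos 26.3° / cos φ.
At 40.2°: h = 1.000, k = 1.174; principal scales a = 1.174, b = 1.000.
sin(ω/2) = (a − b)/(a + b) = 0.1737/2.174 = 0.07992, so ω = 2 arcsin(0.07992) ≈ 9.2°.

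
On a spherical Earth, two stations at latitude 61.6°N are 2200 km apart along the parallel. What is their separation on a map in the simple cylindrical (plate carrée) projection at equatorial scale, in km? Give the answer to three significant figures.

In the plate carrée (x = Rλ, y = Rφ), meridians are true-scale (h = 1) and parallels are stretched by k = sec φ.
Along the parallel, k = sec 61.6° = 1/0.4756 = 2.103.
Map distance = 2200 × 2.103 ≈ 4630 km.

4630 km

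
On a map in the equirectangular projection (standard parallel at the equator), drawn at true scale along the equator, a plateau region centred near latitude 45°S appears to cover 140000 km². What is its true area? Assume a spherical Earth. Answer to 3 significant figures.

99000 km²

For the equirectangular projection with φ₀ = 0 (plate carrée), h = 1 along meridians and k = sec φ along parallels.
Areal scale = h·k = 1 × sec φ; at 45°, h = 1.000, k = 1.414, so h·k = 1.414.
True area = apparent / (areal scale) = 140000 / 1.414 ≈ 99000 km².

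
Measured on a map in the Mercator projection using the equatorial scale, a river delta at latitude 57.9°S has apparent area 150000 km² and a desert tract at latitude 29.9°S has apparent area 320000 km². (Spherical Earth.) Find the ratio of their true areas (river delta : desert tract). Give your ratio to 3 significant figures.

0.176

Mercator's areal exaggeration is sec²φ; hence true area = (apparent area) · cos²φ.
True area of river delta: 150000 × cos²(57.9°) = 150000 × 0.2824 = 42360 km².
True area of desert tract: 320000 × cos²(29.9°) = 320000 × 0.7515 = 240500 km².
Ratio = 42360 / 240500 ≈ 0.176.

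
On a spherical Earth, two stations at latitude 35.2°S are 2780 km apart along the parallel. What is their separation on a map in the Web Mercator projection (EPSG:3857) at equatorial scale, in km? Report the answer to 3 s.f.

3400 km

For Mercator, h = k = sec φ (a conformal cylindrical projection has a single point scale, 1/cos φ).
Along the parallel, k = sec 35.2° = 1/0.8171 = 1.224.
Map distance = 2780 × 1.224 ≈ 3400 km.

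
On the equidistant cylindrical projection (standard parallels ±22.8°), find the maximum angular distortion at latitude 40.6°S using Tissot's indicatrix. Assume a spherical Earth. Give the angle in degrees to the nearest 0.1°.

With standard parallel φ₀ = 22.8°, the equirectangular projection gives x = Rλ cos φ₀, y = Rφ, so h = 1 and k = cos 22.8° / cos φ.
At 40.6°: h = 1.000, k = 1.214; principal scales a = 1.214, b = 1.000.
sin(ω/2) = (a − b)/(a + b) = 0.2141/2.214 = 0.09672, so ω = 2 arcsin(0.09672) ≈ 11.1°.

11.1°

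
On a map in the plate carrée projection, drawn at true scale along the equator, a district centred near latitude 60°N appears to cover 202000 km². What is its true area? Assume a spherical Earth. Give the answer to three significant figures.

Plate carrée maps x = Rλ, y = Rφ. The meridian scale is h = 1 and the parallel scale is k = 1/cos φ = sec φ.
Areal scale = h·k = 1 × sec φ; at 60°, h = 1.000, k = 2.000, so h·k = 2.000.
True area = apparent / (areal scale) = 202000 / 2.000 ≈ 101000 km².

101000 km²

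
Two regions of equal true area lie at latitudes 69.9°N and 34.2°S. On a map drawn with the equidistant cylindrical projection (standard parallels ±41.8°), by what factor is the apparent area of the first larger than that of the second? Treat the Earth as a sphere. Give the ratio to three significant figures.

2.41

In the equirectangular projection with standard parallel φ₀ = 41.8° (x = Rλ cos φ₀, y = Rφ), meridians are true-scale (h = 1) and the parallel scale is k = cos φ₀ / cos φ.
Areal scale at 69.9°: h·k = 1.000 × 2.169 = 2.169.
Areal scale at 34.2°: h·k = 1.000 × 0.9013 = 0.9013.
Ratio = 2.169/0.9013 ≈ 2.41.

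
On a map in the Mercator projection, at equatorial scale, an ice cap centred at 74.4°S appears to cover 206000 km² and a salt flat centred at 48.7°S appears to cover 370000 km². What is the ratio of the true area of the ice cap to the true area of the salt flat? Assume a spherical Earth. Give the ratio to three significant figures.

Mercator's areal exaggeration is sec²φ; hence true area = (apparent area) · cos²φ.
True area of ice cap: 206000 × cos²(74.4°) = 206000 × 0.07232 = 14900 km².
True area of salt flat: 370000 × cos²(48.7°) = 370000 × 0.4356 = 161200 km².
Ratio = 14900 / 161200 ≈ 0.0924.

0.0924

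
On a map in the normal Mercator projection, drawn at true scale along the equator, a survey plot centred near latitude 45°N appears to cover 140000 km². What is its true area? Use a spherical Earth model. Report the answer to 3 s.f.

The Mercator projection is conformal; its linear scale factor is the same in every direction and equals sec φ = 1/cos φ.
Areal scale = k² = sec²φ = 1/cos²(45°) = 1/0.7071² = 2.000.
True area = apparent / (areal scale) = 140000 / 2.000 ≈ 70000 km².

70000 km²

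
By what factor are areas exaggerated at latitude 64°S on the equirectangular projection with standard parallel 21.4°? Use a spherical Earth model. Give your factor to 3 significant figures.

2.12

In the equirectangular projection with standard parallel φ₀ = 21.4° (x = Rλ cos φ₀, y = Rφ), meridians are true-scale (h = 1) and the parallel scale is k = cos φ₀ / cos φ.
Areal scale = h·k = 1 × cos φ₀ / cos φ; at 64°, h = 1.000, k = 2.124, so h·k = 2.124.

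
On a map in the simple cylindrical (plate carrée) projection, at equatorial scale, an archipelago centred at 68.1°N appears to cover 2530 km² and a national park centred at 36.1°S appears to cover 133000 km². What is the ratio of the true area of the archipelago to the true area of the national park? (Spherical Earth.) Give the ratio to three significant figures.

0.00878

Plate carrée has h = 1 and k = sec φ, giving areal scale sec φ; true area = (apparent area) · cos φ.
True area of archipelago: 2530 × cos(68.1°) = 2530 × 0.3730 = 943.7 km².
True area of national park: 133000 × cos(36.1°) = 133000 × 0.8080 = 107500 km².
Ratio = 943.7 / 107500 ≈ 0.00878.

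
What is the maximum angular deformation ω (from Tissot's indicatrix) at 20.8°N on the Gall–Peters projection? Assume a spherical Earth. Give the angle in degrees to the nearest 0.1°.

31.6°

Gall–Peters is a cylindrical equal-area projection with standard parallels at ±45°. Cylindrical equal-area (φ₀ = 45°): h = cos φ / cos 45° along meridians, k = cos 45° / cos φ along parallels; h·k = 1.
At 20.8°: h = 1.322, k = 0.7564; principal scales a = 1.322, b = 0.7564.
sin(ω/2) = (a − b)/(a + b) = 0.5656/2.078 = 0.2721, so ω = 2 arcsin(0.2721) ≈ 31.6°.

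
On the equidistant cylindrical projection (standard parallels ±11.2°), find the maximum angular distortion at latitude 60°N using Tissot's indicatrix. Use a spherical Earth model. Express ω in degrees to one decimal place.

With standard parallel φ₀ = 11.2°, the equirectangular projection gives x = Rλ cos φ₀, y = Rφ, so h = 1 and k = cos 11.2° / cos φ.
At 60°: h = 1.000, k = 1.962; principal scales a = 1.962, b = 1.000.
sin(ω/2) = (a − b)/(a + b) = 0.9619/2.962 = 0.3248, so ω = 2 arcsin(0.3248) ≈ 37.9°.

37.9°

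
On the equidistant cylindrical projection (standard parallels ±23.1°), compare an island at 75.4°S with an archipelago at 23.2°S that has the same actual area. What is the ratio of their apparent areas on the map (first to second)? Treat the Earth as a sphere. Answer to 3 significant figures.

3.65

With standard parallel φ₀ = 23.1°, the equirectangular projection gives x = Rλ cos φ₀, y = Rφ, so h = 1 and k = cos 23.1° / cos φ.
Areal scale at 75.4°: h·k = 1.000 × 3.649 = 3.649.
Areal scale at 23.2°: h·k = 1.000 × 1.001 = 1.001.
Ratio = 3.649/1.001 ≈ 3.65.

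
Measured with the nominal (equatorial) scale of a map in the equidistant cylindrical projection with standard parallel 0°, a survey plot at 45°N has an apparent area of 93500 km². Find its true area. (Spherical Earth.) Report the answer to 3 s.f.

For the equirectangular projection with φ₀ = 0 (plate carrée), h = 1 along meridians and k = sec φ along parallels.
Areal scale = h·k = 1 × sec φ; at 45°, h = 1.000, k = 1.414, so h·k = 1.414.
True area = apparent / (areal scale) = 93500 / 1.414 ≈ 66100 km².

66100 km²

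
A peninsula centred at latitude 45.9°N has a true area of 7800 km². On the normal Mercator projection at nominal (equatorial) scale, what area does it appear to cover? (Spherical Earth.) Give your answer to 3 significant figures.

16100 km²

Mercator is conformal, so the point scale is isotropic: h = k = sec φ = 1/cos φ.
Areal scale = k² = sec²φ = 1/cos²(45.9°) = 1/0.6959² = 2.065.
Apparent area = 7800 × 2.065 ≈ 16100 km².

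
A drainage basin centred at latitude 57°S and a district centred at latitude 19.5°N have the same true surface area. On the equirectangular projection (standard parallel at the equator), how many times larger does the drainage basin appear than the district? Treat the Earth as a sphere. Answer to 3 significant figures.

1.73

Plate carrée maps x = Rλ, y = Rφ. The meridian scale is h = 1 and the parallel scale is k = 1/cos φ = sec φ.
Areal scale at 57°: h·k = 1.000 × 1.836 = 1.836.
Areal scale at 19.5°: h·k = 1.000 × 1.061 = 1.061.
Ratio = 1.836/1.061 ≈ 1.73.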